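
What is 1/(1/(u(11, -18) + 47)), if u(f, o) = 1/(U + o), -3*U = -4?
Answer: 2347/50 ≈ 46.940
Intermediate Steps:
U = 4/3 (U = -1/3*(-4) = 4/3 ≈ 1.3333)
u(f, o) = 1/(4/3 + o)
1/(1/(u(11, -18) + 47)) = 1/(1/(3/(4 + 3*(-18)) + 47)) = 1/(1/(3/(4 - 54) + 47)) = 1/(1/(3/(-50) + 47)) = 1/(1/(3*(-1/50) + 47)) = 1/(1/(-3/50 + 47)) = 1/(1/(2347/50)) = 1/(50/2347) = 2347/50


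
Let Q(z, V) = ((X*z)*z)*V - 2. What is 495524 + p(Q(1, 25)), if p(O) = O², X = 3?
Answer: 500853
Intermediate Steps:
Q(z, V) = -2 + 3*V*z² (Q(z, V) = ((3*z)*z)*V - 2 = (3*z²)*V - 2 = 3*V*z² - 2 = -2 + 3*V*z²)
495524 + p(Q(1, 25)) = 495524 + (-2 + 3*25*1²)² = 495524 + (-2 + 3*25*1)² = 495524 + (-2 + 75)² = 495524 + 73² = 495524 + 5329 = 500853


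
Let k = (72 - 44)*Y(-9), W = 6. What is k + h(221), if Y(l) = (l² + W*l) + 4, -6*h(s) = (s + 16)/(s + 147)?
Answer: 638769/736 ≈ 867.89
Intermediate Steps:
h(s) = -(16 + s)/(6*(147 + s)) (h(s) = -(s + 16)/(6*(s + 147)) = -(16 + s)/(6*(147 + s)))
Y(l) = 4 + l² + 6*l (Y(l) = (l² + 6*l) + 4 = 4 + l² + 6*l)
k = 868 (k = (72 - 44)*(4 + (-9)² + 6*(-9)) = 28*(4 + 81 - 54) = 28*31 = 868)
k + h(221) = 868 + (-16 - 1*221)/(6*(147 + 221)) = 868 + (⅙)*(-16 - 221)/368 = 868 + (⅙)*(1/368)*(-237) = 868 - 79/736 = 638769/736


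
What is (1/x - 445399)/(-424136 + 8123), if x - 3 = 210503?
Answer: 93759161893/87573232578 ≈ 1.0706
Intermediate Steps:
x = 210506 (x = 3 + 210503 = 210506)
(1/x - 445399)/(-424136 + 8123) = (1/210506 - 445399)/(-424136 + 8123) = (1/210506 - 445399)/(-416013) = -93759161893/210506*(-1/416013) = 93759161893/87573232578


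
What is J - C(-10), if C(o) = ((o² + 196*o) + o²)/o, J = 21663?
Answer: 21487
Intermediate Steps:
C(o) = (2*o² + 196*o)/o
J - C(-10) = 21663 - (196 + 2*(-10)) = 21663 - (196 - 20) = 21663 - 1*176 = 21663 - 176 = 21487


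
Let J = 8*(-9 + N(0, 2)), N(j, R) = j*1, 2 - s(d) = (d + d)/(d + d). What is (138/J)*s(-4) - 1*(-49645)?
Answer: 595717/12 ≈ 49643.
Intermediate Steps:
s(d) = 1 (s(d) = 2 - (d + d)/(d + d) = 2 - 2*d/(2*d) = 2 - 2*d*1/(2*d) = 2 - 1*1 = 2 - 1 = 1)
N(j, R) = j
J = -72 (J = 8*(-9 + 0) = 8*(-9) = -72)
(138/J)*s(-4) - 1*(-49645) = (138/(-72))*1 - 1*(-49645) = (138*(-1/72))*1 + 49645 = -23/12*1 + 49645 = -23/12 + 49645 = 595717/12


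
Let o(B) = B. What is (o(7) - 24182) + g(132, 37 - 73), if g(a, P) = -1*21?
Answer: -24196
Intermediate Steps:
g(a, P) = -21
(o(7) - 24182) + g(132, 37 - 73) = (7 - 24182) - 21 = -24175 - 21 = -24196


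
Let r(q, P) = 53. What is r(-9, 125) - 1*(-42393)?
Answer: 42446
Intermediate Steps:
r(-9, 125) - 1*(-42393) = 53 - 1*(-42393) = 53 + 42393 = 42446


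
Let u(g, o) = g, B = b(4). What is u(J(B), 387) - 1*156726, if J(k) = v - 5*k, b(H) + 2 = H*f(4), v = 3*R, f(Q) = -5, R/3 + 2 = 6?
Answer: -156580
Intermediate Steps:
R = 12 (R = -6 + 3*6 = -6 + 18 = 12)
v = 36 (v = 3*12 = 36)
b(H) = -2 - 5*H (b(H) = -2 + H*(-5) = -2 - 5*H)
B = -22 (B = -2 - 5*4 = -2 - 20 = -22)
J(k) = 36 - 5*k
u(J(B), 387) - 1*156726 = (36 - 5*(-22)) - 1*156726 = (36 + 110) - 156726 = 146 - 156726 = -156580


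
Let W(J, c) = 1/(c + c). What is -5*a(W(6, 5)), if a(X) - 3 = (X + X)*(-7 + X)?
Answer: -81/10 ≈ -8.1000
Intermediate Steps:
W(J, c) = 1/(2*c)
a(X) = 3 + 2*X*(-7 + X) (a(X) = 3 + (X + X)*(-7 + X) = 3 + (2*X)*(-7 + X) = 3 + 2*X*(-7 + X))
-5*a(W(6, 5)) = -5*(3 - 7/5 + 2*((1/2)/5)**2) = -5*(3 - 7/5 + 2*((1/2)*(1/5))**2) = -5*(3 - 14*1/10 + 2*(1/10)**2) = -5*(3 - 7/5 + 2*(1/100)) = -5*(3 - 7/5 + 1/50) = -5*81/50 = -81/10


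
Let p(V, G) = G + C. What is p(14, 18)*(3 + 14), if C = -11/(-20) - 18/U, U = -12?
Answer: 6817/20 ≈ 340.85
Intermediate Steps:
C = 41/20 (C = -11/(-20) - 18/(-12) = -11*(-1/20) - 18*(-1/12) = 11/20 + 3/2 = 41/20 ≈ 2.0500)
p(V, G) = 41/20 + G (p(V, G) = G + 41/20 = 41/20 + G)
p(14, 18)*(3 + 14) = (41/20 + 18)*(3 + 14) = (401/20)*17 = 6817/20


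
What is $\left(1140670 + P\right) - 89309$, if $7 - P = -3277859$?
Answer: $4329227$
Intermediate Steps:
$P = 3277866$ ($P = 7 - -3277859 = 7 + 3277859 = 3277866$)
$\left(1140670 + P\right) - 89309 = \left(1140670 + 3277866\right) - 89309 = 4418536 - 89309 = 4329227$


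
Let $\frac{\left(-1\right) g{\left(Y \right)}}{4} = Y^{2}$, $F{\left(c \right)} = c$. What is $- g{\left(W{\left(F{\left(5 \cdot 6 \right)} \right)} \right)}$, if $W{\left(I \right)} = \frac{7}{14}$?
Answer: $1$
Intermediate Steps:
$W{\left(I \right)} = \frac{1}{2}$ ($W{\left(I \right)} = 7 \cdot \frac{1}{14} = \frac{1}{2}$)
$g{\left(Y \right)} = - 4 Y^{2}$
$- g{\left(W{\left(F{\left(5 \cdot 6 \right)} \right)} \right)} = - \frac{-4}{4} = \left(-1\right) \left(-1\right) = 1$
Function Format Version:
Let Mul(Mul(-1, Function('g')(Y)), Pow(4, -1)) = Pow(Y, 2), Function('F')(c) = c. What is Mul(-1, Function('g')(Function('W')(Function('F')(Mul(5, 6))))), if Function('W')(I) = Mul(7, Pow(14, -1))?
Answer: 1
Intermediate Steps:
Function('W')(I) = Rational(1, 2) (Function('W')(I) = Mul(7, Rational(1, 14)) = Rational(1, 2))
Function('g')(Y) = Mul(-4, Pow(Y, 2))
Mul(-1, Function('g')(Function('W')(Function('F')(Mul(5, 6))))) = Mul(-1, Mul(-4, Pow(Rational(1, 2), 2))) = Mul(-1, Mul(-4, Rational(1, 4))) = Mul(-1, -1) = 1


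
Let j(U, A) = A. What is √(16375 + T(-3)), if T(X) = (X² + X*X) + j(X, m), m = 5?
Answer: 3*√1822 ≈ 128.05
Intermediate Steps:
T(X) = 5 + 2*X² (T(X) = (X² + X*X) + 5 = (X² + X²) + 5 = 2*X² + 5 = 5 + 2*X²)
√(16375 + T(-3)) = √(16375 + (5 + 2*(-3)²)) = √(16375 + (5 + 2*9)) = √(16375 + (5 + 18)) = √(16375 + 23) = √16398 = 3*√1822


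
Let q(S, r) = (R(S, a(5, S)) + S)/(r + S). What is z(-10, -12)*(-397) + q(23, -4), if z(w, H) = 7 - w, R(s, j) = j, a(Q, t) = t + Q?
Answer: -128180/19 ≈ -6746.3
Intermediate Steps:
a(Q, t) = Q + t
q(S, r) = (5 + 2*S)/(S + r) (q(S, r) = ((5 + S) + S)/(r + S) = (5 + 2*S)/(S + r))
z(-10, -12)*(-397) + q(23, -4) = (7 - 1*(-10))*(-397) + (5 + 2*23)/(23 - 4) = (7 + 10)*(-397) + (5 + 46)/19 = 17*(-397) + (1/19)*51 = -6749 + 51/19 = -128180/19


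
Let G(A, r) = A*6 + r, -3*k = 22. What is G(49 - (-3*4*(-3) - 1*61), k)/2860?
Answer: 131/858 ≈ 0.15268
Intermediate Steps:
k = -22/3 (k = -1/3*22 = -22/3 ≈ -7.3333)
G(A, r) = r + 6*A (G(A, r) = 6*A + r = r + 6*A)
G(49 - (-3*4*(-3) - 1*61), k)/2860 = (-22/3 + 6*(49 - (-3*4*(-3) - 1*61)))/2860 = (-22/3 + 6*(49 - (-12*(-3) - 61)))*(1/2860) = (-22/3 + 6*(49 - (36 - 61)))*(1/2860) = (-22/3 + 6*(49 - 1*(-25)))*(1/2860) = (-22/3 + 6*(49 + 25))*(1/2860) = (-22/3 + 6*74)*(1/2860) = (-22/3 + 444)*(1/2860) = (1310/3)*(1/2860) = 131/858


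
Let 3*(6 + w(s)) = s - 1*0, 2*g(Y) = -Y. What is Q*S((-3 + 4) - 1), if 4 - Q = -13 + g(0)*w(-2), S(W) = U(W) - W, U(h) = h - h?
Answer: 0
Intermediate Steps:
U(h) = 0
g(Y) = -Y/2 (g(Y) = (-Y)/2 = -Y/2)
S(W) = -W (S(W) = 0 - W = -W)
w(s) = -6 + s/3 (w(s) = -6 + (s - 1*0)/3 = -6 + (s + 0)/3 = -6 + s/3)
Q = 17 (Q = 4 - (-13 + (-1/2*0)*(-6 + (1/3)*(-2))) = 4 - (-13 + 0*(-6 - 2/3)) = 4 - (-13 + 0*(-20/3)) = 4 - (-13 + 0) = 4 - 1*(-13) = 4 + 13 = 17)
Q*S((-3 + 4) - 1) = 17*(-((-3 + 4) - 1)) = 17*(-(1 - 1)) = 17*(-1*0) = 17*0 = 0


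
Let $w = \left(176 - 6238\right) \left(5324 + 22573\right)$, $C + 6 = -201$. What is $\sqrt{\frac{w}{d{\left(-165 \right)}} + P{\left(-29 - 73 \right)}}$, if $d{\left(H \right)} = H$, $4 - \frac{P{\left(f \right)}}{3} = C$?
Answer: $\frac{\sqrt{3102294415}}{55} \approx 1012.7$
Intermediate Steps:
$C = -207$ ($C = -6 - 201 = -207$)
$P{\left(f \right)} = 633$ ($P{\left(f \right)} = 12 - -621 = 12 + 621 = 633$)
$w = -169111614$ ($w = \left(-6062\right) 27897 = -169111614$)
$\sqrt{\frac{w}{d{\left(-165 \right)}} + P{\left(-29 - 73 \right)}} = \sqrt{- \frac{169111614}{-165} + 633} = \sqrt{\left(-169111614\right) \left(- \frac{1}{165}\right) + 633} = \sqrt{\frac{56370538}{55} + 633} = \sqrt{\frac{56405353}{55}} = \frac{\sqrt{3102294415}}{55}$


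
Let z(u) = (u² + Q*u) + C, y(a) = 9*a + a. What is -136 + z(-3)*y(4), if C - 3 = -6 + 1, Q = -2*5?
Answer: 1344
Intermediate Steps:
y(a) = 10*a
Q = -10
C = -2 (C = 3 + (-6 + 1) = 3 - 5 = -2)
z(u) = -2 + u² - 10*u (z(u) = (u² - 10*u) - 2 = -2 + u² - 10*u)
-136 + z(-3)*y(4) = -136 + (-2 + (-3)² - 10*(-3))*(10*4) = -136 + (-2 + 9 + 30)*40 = -136 + 37*40 = -136 + 1480 = 1344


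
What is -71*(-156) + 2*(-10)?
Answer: 11056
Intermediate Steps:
-71*(-156) + 2*(-10) = 11076 - 20 = 11056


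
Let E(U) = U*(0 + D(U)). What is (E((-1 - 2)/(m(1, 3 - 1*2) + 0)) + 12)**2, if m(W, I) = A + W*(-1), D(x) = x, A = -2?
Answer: 169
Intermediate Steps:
m(W, I) = -2 - W (m(W, I) = -2 + W*(-1) = -2 - W)
E(U) = U**2 (E(U) = U*(0 + U) = U*U = U**2)
(E((-1 - 2)/(m(1, 3 - 1*2) + 0)) + 12)**2 = (((-1 - 2)/((-2 - 1*1) + 0))**2 + 12)**2 = ((-3/((-2 - 1) + 0))**2 + 12)**2 = ((-3/(-3 + 0))**2 + 12)**2 = ((-3/(-3))**2 + 12)**2 = ((-3*(-1/3))**2 + 12)**2 = (1**2 + 12)**2 = (1 + 12)**2 = 13**2 = 169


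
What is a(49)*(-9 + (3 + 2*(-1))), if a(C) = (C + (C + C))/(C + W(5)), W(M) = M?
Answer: -196/9 ≈ -21.778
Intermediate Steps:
a(C) = 3*C/(5 + C) (a(C) = (C + (C + C))/(C + 5) = (C + 2*C)/(5 + C) = (3*C)/(5 + C) = 3*C/(5 + C))
a(49)*(-9 + (3 + 2*(-1))) = (3*49/(5 + 49))*(-9 + (3 + 2*(-1))) = (3*49/54)*(-9 + (3 - 2)) = (3*49*(1/54))*(-9 + 1) = (49/18)*(-8) = -196/9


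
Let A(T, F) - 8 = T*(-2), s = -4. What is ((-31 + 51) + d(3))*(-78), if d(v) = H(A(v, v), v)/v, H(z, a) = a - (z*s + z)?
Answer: -1794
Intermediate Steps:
A(T, F) = 8 - 2*T (A(T, F) = 8 + T*(-2) = 8 - 2*T)
H(z, a) = a + 3*z (H(z, a) = a - (z*(-4) + z) = a - (-4*z + z) = a - (-3)*z = a + 3*z)
d(v) = (24 - 5*v)/v (d(v) = (v + 3*(8 - 2*v))/v = (v + (24 - 6*v))/v = (24 - 5*v)/v)
((-31 + 51) + d(3))*(-78) = ((-31 + 51) + (-5 + 24/3))*(-78) = (20 + (-5 + 24*(1/3)))*(-78) = (20 + (-5 + 8))*(-78) = (20 + 3)*(-78) = 23*(-78) = -1794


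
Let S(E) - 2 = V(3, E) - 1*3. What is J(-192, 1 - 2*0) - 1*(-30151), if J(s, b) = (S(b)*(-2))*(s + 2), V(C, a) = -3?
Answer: 28631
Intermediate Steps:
S(E) = -4 (S(E) = 2 + (-3 - 1*3) = 2 + (-3 - 3) = 2 - 6 = -4)
J(s, b) = 16 + 8*s (J(s, b) = (-4*(-2))*(s + 2) = 8*(2 + s) = 16 + 8*s)
J(-192, 1 - 2*0) - 1*(-30151) = (16 + 8*(-192)) - 1*(-30151) = (16 - 1536) + 30151 = -1520 + 30151 = 28631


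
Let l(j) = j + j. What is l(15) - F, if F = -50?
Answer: 80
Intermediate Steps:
l(j) = 2*j
l(15) - F = 2*15 - 1*(-50) = 30 + 50 = 80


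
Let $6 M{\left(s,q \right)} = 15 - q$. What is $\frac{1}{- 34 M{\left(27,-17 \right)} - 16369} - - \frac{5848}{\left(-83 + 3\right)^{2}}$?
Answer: $\frac{36292481}{39720800} \approx 0.91369$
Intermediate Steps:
$M{\left(s,q \right)} = \frac{5}{2} - \frac{q}{6}$ ($M{\left(s,q \right)} = \frac{15 - q}{6} = \frac{5}{2} - \frac{q}{6}$)
$\frac{1}{- 34 M{\left(27,-17 \right)} - 16369} - - \frac{5848}{\left(-83 + 3\right)^{2}} = \frac{1}{- 34 \left(\frac{5}{2} - - \frac{17}{6}\right) - 16369} - - \frac{5848}{\left(-83 + 3\right)^{2}} = \frac{1}{- 34 \left(\frac{5}{2} + \frac{17}{6}\right) - 16369} - - \frac{5848}{\left(-80\right)^{2}} = \frac{1}{\left(-34\right) \frac{16}{3} - 16369} - - \frac{5848}{6400} = \frac{1}{- \frac{544}{3} - 16369} - \left(-5848\right) \frac{1}{6400} = \frac{1}{- \frac{49651}{3}} - - \frac{731}{800} = - \frac{3}{49651} + \frac{731}{800} = \frac{36292481}{39720800}$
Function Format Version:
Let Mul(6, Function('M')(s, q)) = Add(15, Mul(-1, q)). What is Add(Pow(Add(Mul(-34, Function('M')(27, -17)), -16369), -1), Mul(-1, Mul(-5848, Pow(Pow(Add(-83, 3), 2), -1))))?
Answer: Rational(36292481, 39720800) ≈ 0.91369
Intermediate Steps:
Function('M')(s, q) = Add(Rational(5, 2), Mul(Rational(-1, 6), q)) (Function('M')(s, q) = Mul(Rational(1, 6), Add(15, Mul(-1, q))) = Add(Rational(5, 2), Mul(Rational(-1, 6), q)))
Add(Pow(Add(Mul(-34, Function('M')(27, -17)), -16369), -1), Mul(-1, Mul(-5848, Pow(Pow(Add(-83, 3), 2), -1)))) = Add(Pow(Add(Mul(-34, Add(Rational(5, 2), Mul(Rational(-1, 6), -17))), -16369), -1), Mul(-1, Mul(-5848, Pow(Pow(Add(-83, 3), 2), -1)))) = Add(Pow(Add(Mul(-34, Add(Rational(5, 2), Rational(17, 6))), -16369), -1), Mul(-1, Mul(-5848, Pow(Pow(-80, 2), -1)))) = Add(Pow(Add(Mul(-34, Rational(16, 3)), -16369), -1), Mul(-1, Mul(-5848, Pow(6400, -1)))) = Add(Pow(Add(Rational(-544, 3), -16369), -1), Mul(-1, Mul(-5848, Rational(1, 6400)))) = Add(Pow(Rational(-49651, 3), -1), Mul(-1, Rational(-731, 800))) = Add(Rational(-3, 49651), Rational(731, 800)) = Rational(36292481, 39720800)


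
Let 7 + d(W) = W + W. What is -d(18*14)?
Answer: -497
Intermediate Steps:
d(W) = -7 + 2*W (d(W) = -7 + (W + W) = -7 + 2*W)
-d(18*14) = -(-7 + 2*(18*14)) = -(-7 + 2*252) = -(-7 + 504) = -1*497 = -497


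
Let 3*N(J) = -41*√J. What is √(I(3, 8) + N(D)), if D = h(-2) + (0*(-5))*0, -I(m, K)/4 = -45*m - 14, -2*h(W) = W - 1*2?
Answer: √(5364 - 123*√2)/3 ≈ 24.014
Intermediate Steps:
h(W) = 1 - W/2 (h(W) = -(W - 1*2)/2 = -(W - 2)/2 = -(-2 + W)/2 = 1 - W/2)
I(m, K) = 56 + 180*m (I(m, K) = -4*(-45*m - 14) = -4*(-14 - 45*m) = 56 + 180*m)
D = 2 (D = (1 - ½*(-2)) + (0*(-5))*0 = (1 + 1) + 0*0 = 2 + 0 = 2)
N(J) = -41*√J/3 (N(J) = (-41*√J)/3 = -41*√J/3)
√(I(3, 8) + N(D)) = √((56 + 180*3) - 41*√2/3) = √((56 + 540) - 41*√2/3) = √(596 - 41*√2/3)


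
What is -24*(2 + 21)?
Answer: -552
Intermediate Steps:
-24*(2 + 21) = -24*23 = -552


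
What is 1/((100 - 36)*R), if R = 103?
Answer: 1/6592 ≈ 0.00015170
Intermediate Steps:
1/((100 - 36)*R) = 1/((100 - 36)*103) = 1/(64*103) = 1/6592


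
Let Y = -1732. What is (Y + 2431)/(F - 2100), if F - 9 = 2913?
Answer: 233/274 ≈ 0.85036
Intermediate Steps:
F = 2922 (F = 9 + 2913 = 2922)
(Y + 2431)/(F - 2100) = (-1732 + 2431)/(2922 - 2100) = 699/822 = 699*(1/822) = 233/274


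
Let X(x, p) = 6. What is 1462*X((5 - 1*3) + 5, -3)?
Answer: 8772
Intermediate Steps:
1462*X((5 - 1*3) + 5, -3) = 1462*6 = 8772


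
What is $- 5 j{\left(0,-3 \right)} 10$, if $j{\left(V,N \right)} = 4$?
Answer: $-200$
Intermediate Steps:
$- 5 j{\left(0,-3 \right)} 10 = \left(-5\right) 4 \cdot 10 = \left(-20\right) 10 = -200$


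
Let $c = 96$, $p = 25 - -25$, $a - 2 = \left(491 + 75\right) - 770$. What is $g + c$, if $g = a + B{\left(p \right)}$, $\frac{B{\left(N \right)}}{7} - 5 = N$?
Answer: $279$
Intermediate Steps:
$a = -202$ ($a = 2 + \left(\left(491 + 75\right) - 770\right) = 2 + \left(566 - 770\right) = 2 - 204 = -202$)
$p = 50$ ($p = 25 + 25 = 50$)
$B{\left(N \right)} = 35 + 7 N$
$g = 183$ ($g = -202 + \left(35 + 7 \cdot 50\right) = -202 + \left(35 + 350\right) = -202 + 385 = 183$)
$g + c = 183 + 96 = 279$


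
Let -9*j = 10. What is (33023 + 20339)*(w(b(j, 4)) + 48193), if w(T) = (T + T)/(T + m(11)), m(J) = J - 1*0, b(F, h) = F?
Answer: 228877995834/89 ≈ 2.5717e+9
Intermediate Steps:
j = -10/9 (j = -1/9*10 = -10/9 ≈ -1.1111)
m(J) = J (m(J) = J + 0 = J)
w(T) = 2*T/(11 + T) (w(T) = (T + T)/(T + 11) = (2*T)/(11 + T) = 2*T/(11 + T))
(33023 + 20339)*(w(b(j, 4)) + 48193) = (33023 + 20339)*(2*(-10/9)/(11 - 10/9) + 48193) = 53362*(2*(-10/9)/(89/9) + 48193) = 53362*(2*(-10/9)*(9/89) + 48193) = 53362*(-20/89 + 48193) = 53362*(4289157/89) = 228877995834/89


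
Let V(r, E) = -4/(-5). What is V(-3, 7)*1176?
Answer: 4704/5 ≈ 940.80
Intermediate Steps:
V(r, E) = 4/5 (V(r, E) = -4*(-1/5) = 4/5)
V(-3, 7)*1176 = (4/5)*1176 = 4704/5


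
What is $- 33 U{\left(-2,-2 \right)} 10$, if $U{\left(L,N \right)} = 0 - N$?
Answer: $-660$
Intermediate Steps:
$U{\left(L,N \right)} = - N$
$- 33 U{\left(-2,-2 \right)} 10 = - 33 \left(\left(-1\right) \left(-2\right)\right) 10 = \left(-33\right) 2 \cdot 10 = \left(-66\right) 10 = -660$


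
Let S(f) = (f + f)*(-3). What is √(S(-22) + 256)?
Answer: 2*√97 ≈ 19.698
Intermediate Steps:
S(f) = -6*f (S(f) = (2*f)*(-3) = -6*f)
√(S(-22) + 256) = √(-6*(-22) + 256) = √(132 + 256) = √388 = 2*√97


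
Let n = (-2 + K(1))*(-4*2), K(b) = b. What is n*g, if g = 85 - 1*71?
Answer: 112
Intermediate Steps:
g = 14 (g = 85 - 71 = 14)
n = 8 (n = (-2 + 1)*(-4*2) = -1*(-8) = 8)
n*g = 8*14 = 112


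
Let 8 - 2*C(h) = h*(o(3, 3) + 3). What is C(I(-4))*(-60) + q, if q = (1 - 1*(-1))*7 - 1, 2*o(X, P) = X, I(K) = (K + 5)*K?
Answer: -767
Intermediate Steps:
I(K) = K*(5 + K) (I(K) = (5 + K)*K = K*(5 + K))
o(X, P) = X/2
q = 13 (q = (1 + 1)*7 - 1 = 2*7 - 1 = 14 - 1 = 13)
C(h) = 4 - 9*h/4 (C(h) = 4 - h*((½)*3 + 3)/2 = 4 - h*(3/2 + 3)/2 = 4 - h*9/(2*2) = 4 - 9*h/4)
C(I(-4))*(-60) + q = (4 - (-9)*(5 - 4))*(-60) + 13 = (4 - (-9))*(-60) + 13 = (4 - 9/4*(-4))*(-60) + 13 = (4 + 9)*(-60) + 13 = 13*(-60) + 13 = -780 + 13 = -767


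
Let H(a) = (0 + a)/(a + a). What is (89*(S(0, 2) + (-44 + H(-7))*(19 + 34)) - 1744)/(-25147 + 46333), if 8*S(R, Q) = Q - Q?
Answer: -413867/42372 ≈ -9.7675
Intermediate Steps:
S(R, Q) = 0 (S(R, Q) = (Q - Q)/8 = (⅛)*0 = 0)
H(a) = ½ (H(a) = a/((2*a)) = a*(1/(2*a)) = ½)
(89*(S(0, 2) + (-44 + H(-7))*(19 + 34)) - 1744)/(-25147 + 46333) = (89*(0 + (-44 + ½)*(19 + 34)) - 1744)/(-25147 + 46333) = (89*(0 - 87/2*53) - 1744)/21186 = (89*(0 - 4611/2) - 1744)*(1/21186) = (89*(-4611/2) - 1744)*(1/21186) = (-410379/2 - 1744)*(1/21186) = -413867/2*1/21186 = -413867/42372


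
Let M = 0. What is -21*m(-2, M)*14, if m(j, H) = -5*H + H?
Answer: 0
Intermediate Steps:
m(j, H) = -4*H
-21*m(-2, M)*14 = -(-84)*0*14 = -21*0*14 = 0*14 = 0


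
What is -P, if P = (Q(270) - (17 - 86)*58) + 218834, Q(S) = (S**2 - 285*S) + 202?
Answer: -218988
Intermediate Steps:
Q(S) = 202 + S**2 - 285*S
P = 218988 (P = ((202 + 270**2 - 285*270) - (17 - 86)*58) + 218834 = ((202 + 72900 - 76950) - (-69)*58) + 218834 = (-3848 - 1*(-4002)) + 218834 = (-3848 + 4002) + 218834 = 154 + 218834 = 218988)
-P = -1*218988 = -218988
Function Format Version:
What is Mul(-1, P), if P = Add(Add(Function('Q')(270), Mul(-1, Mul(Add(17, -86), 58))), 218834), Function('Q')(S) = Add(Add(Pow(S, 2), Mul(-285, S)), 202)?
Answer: -218988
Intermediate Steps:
Function('Q')(S) = Add(202, Pow(S, 2), Mul(-285, S))
P = 218988 (P = Add(Add(Add(202, Pow(270, 2), Mul(-285, 270)), Mul(-1, Mul(Add(17, -86), 58))), 218834) = Add(Add(Add(202, 72900, -76950), Mul(-1, Mul(-69, 58))), 218834) = Add(Add(-3848, Mul(-1, -4002)), 218834) = Add(Add(-3848, 4002), 218834) = Add(154, 218834) = 218988)
Mul(-1, P) = Mul(-1, 218988) = -218988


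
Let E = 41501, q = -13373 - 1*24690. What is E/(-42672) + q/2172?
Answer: -142863709/7723632 ≈ -18.497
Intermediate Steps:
q = -38063 (q = -13373 - 24690 = -38063)
E/(-42672) + q/2172 = 41501/(-42672) - 38063/2172 = 41501*(-1/42672) - 38063*1/2172 = -41501/42672 - 38063/2172 = -142863709/7723632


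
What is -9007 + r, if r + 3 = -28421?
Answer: -37431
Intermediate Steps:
r = -28424 (r = -3 - 28421 = -28424)
-9007 + r = -9007 - 28424 = -37431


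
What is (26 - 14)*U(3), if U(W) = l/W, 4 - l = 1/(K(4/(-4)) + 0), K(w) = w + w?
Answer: 18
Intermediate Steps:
K(w) = 2*w
l = 9/2 (l = 4 - 1/(2*(4/(-4)) + 0) = 4 - 1/(2*(4*(-¼)) + 0) = 4 - 1/(2*(-1) + 0) = 4 - 1/(-2 + 0) = 4 - 1/(-2) = 4 - 1*(-½) = 4 + ½ = 9/2 ≈ 4.5000)
U(W) = 9/(2*W)
(26 - 14)*U(3) = (26 - 14)*((9/2)/3) = 12*((9/2)*(⅓)) = 12*(3/2) = 18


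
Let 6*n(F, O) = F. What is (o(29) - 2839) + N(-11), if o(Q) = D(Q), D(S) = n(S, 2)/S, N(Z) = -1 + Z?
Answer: -17105/6 ≈ -2850.8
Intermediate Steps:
n(F, O) = F/6
D(S) = ⅙ (D(S) = (S/6)/S = ⅙)
o(Q) = ⅙
(o(29) - 2839) + N(-11) = (⅙ - 2839) + (-1 - 11) = -17033/6 - 12 = -17105/6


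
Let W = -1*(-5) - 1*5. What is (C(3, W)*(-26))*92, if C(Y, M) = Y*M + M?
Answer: 0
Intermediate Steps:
W = 0 (W = 5 - 5 = 0)
C(Y, M) = M + M*Y (C(Y, M) = M*Y + M = M + M*Y)
(C(3, W)*(-26))*92 = ((0*(1 + 3))*(-26))*92 = ((0*4)*(-26))*92 = (0*(-26))*92 = 0*92 = 0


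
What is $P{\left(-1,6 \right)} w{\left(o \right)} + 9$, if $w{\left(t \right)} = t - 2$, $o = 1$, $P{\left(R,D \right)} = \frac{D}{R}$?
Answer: $15$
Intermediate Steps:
$w{\left(t \right)} = -2 + t$
$P{\left(-1,6 \right)} w{\left(o \right)} + 9 = \frac{6}{-1} \left(-2 + 1\right) + 9 = 6 \left(-1\right) \left(-1\right) + 9 = \left(-6\right) \left(-1\right) + 9 = 6 + 9 = 15$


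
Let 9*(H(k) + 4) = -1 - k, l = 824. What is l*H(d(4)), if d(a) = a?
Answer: -33784/9 ≈ -3753.8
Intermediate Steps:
H(k) = -37/9 - k/9 (H(k) = -4 + (-1 - k)/9 = -4 + (-⅑ - k/9) = -37/9 - k/9)
l*H(d(4)) = 824*(-37/9 - ⅑*4) = 824*(-37/9 - 4/9) = 824*(-41/9) = -33784/9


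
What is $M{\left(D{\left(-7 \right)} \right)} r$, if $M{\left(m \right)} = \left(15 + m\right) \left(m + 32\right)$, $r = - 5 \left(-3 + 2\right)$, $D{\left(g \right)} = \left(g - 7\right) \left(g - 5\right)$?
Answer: $183000$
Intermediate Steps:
$D{\left(g \right)} = \left(-7 + g\right) \left(-5 + g\right)$
$r = 5$ ($r = \left(-5\right) \left(-1\right) = 5$)
$M{\left(m \right)} = \left(15 + m\right) \left(32 + m\right)$
$M{\left(D{\left(-7 \right)} \right)} r = \left(480 + \left(35 + \left(-7\right)^{2} - -84\right)^{2} + 47 \left(35 + \left(-7\right)^{2} - -84\right)\right) 5 = \left(480 + \left(35 + 49 + 84\right)^{2} + 47 \left(35 + 49 + 84\right)\right) 5 = \left(480 + 168^{2} + 47 \cdot 168\right) 5 = \left(480 + 28224 + 7896\right) 5 = 36600 \cdot 5 = 183000$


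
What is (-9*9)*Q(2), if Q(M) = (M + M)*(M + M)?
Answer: -1296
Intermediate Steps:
Q(M) = 4*M² (Q(M) = (2*M)*(2*M) = 4*M²)
(-9*9)*Q(2) = (-9*9)*(4*2²) = -324*4 = -81*16 = -1296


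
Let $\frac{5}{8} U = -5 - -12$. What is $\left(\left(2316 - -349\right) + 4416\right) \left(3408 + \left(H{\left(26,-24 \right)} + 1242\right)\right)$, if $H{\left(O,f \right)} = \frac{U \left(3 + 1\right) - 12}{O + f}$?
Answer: $\frac{165213892}{5} \approx 3.3043 \cdot 10^{7}$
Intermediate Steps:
$U = \frac{56}{5}$ ($U = \frac{8 \left(-5 - -12\right)}{5} = \frac{8 \left(-5 + 12\right)}{5} = \frac{8}{5} \cdot 7 = \frac{56}{5} \approx 11.2$)
$H{\left(O,f \right)} = \frac{164}{5 \left(O + f\right)}$ ($H{\left(O,f \right)} = \frac{\frac{56 \left(3 + 1\right)}{5} - 12}{O + f} = \frac{\frac{56}{5} \cdot 4 - 12}{O + f} = \frac{\frac{224}{5} - 12}{O + f} = \frac{164}{5 \left(O + f\right)}$)
$\left(\left(2316 - -349\right) + 4416\right) \left(3408 + \left(H{\left(26,-24 \right)} + 1242\right)\right) = \left(\left(2316 - -349\right) + 4416\right) \left(3408 + \left(\frac{164}{5 \left(26 - 24\right)} + 1242\right)\right) = \left(\left(2316 + 349\right) + 4416\right) \left(3408 + \left(\frac{164}{5 \cdot 2} + 1242\right)\right) = \left(2665 + 4416\right) \left(3408 + \left(\frac{164}{5} \cdot \frac{1}{2} + 1242\right)\right) = 7081 \left(3408 + \left(\frac{82}{5} + 1242\right)\right) = 7081 \left(3408 + \frac{6292}{5}\right) = 7081 \cdot \frac{23332}{5} = \frac{165213892}{5}$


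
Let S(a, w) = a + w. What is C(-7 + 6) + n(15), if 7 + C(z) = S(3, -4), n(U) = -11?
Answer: -19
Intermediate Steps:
C(z) = -8 (C(z) = -7 + (3 - 4) = -7 - 1 = -8)
C(-7 + 6) + n(15) = -8 - 11 = -19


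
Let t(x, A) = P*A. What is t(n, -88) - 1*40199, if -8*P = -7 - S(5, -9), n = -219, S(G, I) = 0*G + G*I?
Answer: -39781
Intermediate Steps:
S(G, I) = G*I (S(G, I) = 0 + G*I = G*I)
P = -19/4 (P = -(-7 - 5*(-9))/8 = -(-7 - 1*(-45))/8 = -(-7 + 45)/8 = -⅛*38 = -19/4 ≈ -4.7500)
t(x, A) = -19*A/4
t(n, -88) - 1*40199 = -19/4*(-88) - 1*40199 = 418 - 40199 = -39781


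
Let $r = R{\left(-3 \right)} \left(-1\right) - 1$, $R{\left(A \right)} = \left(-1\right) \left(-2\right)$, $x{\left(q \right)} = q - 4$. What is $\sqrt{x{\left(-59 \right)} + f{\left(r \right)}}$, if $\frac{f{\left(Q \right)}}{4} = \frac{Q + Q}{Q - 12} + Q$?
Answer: $\frac{i \sqrt{1835}}{5} \approx 8.5674 i$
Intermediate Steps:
$x{\left(q \right)} = -4 + q$ ($x{\left(q \right)} = q - 4 = -4 + q$)
$R{\left(A \right)} = 2$
$r = -3$ ($r = 2 \left(-1\right) - 1 = -2 - 1 = -3$)
$f{\left(Q \right)} = 4 Q + \frac{8 Q}{-12 + Q}$ ($f{\left(Q \right)} = 4 \left(\frac{Q + Q}{Q - 12} + Q\right) = 4 \left(\frac{2 Q}{-12 + Q} + Q\right) = 4 \left(Q + \frac{2 Q}{-12 + Q}\right) = 4 Q + \frac{8 Q}{-12 + Q}$)
$\sqrt{x{\left(-59 \right)} + f{\left(r \right)}} = \sqrt{\left(-4 - 59\right) + 4 \left(-3\right) \frac{1}{-12 - 3} \left(-10 - 3\right)} = \sqrt{-63 + 4 \left(-3\right) \frac{1}{-15} \left(-13\right)} = \sqrt{-63 + 4 \left(-3\right) \left(- \frac{1}{15}\right) \left(-13\right)} = \sqrt{-63 - \frac{52}{5}} = \sqrt{- \frac{367}{5}} = \frac{i \sqrt{1835}}{5}$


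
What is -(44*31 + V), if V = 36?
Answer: -1400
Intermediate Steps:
-(44*31 + V) = -(44*31 + 36) = -(1364 + 36) = -1*1400 = -1400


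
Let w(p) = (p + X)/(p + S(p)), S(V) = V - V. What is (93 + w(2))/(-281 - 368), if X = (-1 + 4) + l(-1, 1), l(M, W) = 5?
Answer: -98/649 ≈ -0.15100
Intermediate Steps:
S(V) = 0
X = 8 (X = (-1 + 4) + 5 = 3 + 5 = 8)
w(p) = (8 + p)/p (w(p) = (p + 8)/(p + 0) = (8 + p)/p)
(93 + w(2))/(-281 - 368) = (93 + (8 + 2)/2)/(-281 - 368) = (93 + (1/2)*10)/(-649) = (93 + 5)*(-1/649) = 98*(-1/649) = -98/649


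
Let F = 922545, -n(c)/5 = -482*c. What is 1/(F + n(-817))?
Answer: -1/1046425 ≈ -9.5564e-7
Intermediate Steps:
n(c) = 2410*c (n(c) = -(-2410)*c = 2410*c)
1/(F + n(-817)) = 1/(922545 + 2410*(-817)) = 1/(922545 - 1968970) = 1/(-1046425) = -1/1046425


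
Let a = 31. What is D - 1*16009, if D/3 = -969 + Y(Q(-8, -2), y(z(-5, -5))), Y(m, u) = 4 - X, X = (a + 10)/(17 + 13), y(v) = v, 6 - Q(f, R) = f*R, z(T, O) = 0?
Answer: -189081/10 ≈ -18908.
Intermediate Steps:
Q(f, R) = 6 - R*f (Q(f, R) = 6 - f*R = 6 - R*f)
X = 41/30 (X = (31 + 10)/(17 + 13) = 41/30 ≈ 1.3667)
Y(m, u) = 79/30 (Y(m, u) = 4 - 1*41/30 = 4 - 41/30 = 79/30)
D = -28991/10 (D = 3*(-969 + 79/30) = 3*(-28991/30) = -28991/10 ≈ -2899.1)
D - 1*16009 = -28991/10 - 1*16009 = -28991/10 - 16009 = -189081/10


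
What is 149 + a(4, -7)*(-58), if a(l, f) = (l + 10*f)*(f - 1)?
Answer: -30475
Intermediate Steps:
a(l, f) = (-1 + f)*(l + 10*f) (a(l, f) = (l + 10*f)*(-1 + f) = (-1 + f)*(l + 10*f))
149 + a(4, -7)*(-58) = 149 + (-1*4 - 10*(-7) + 10*(-7)² - 7*4)*(-58) = 149 + (-4 + 70 + 10*49 - 28)*(-58) = 149 + (-4 + 70 + 490 - 28)*(-58) = 149 + 528*(-58) = 149 - 30624 = -30475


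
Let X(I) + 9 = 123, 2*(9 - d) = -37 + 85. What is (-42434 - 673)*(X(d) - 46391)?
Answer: 1994862639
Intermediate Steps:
d = -15 (d = 9 - (-37 + 85)/2 = 9 - ½*48 = 9 - 24 = -15)
X(I) = 114 (X(I) = -9 + 123 = 114)
(-42434 - 673)*(X(d) - 46391) = (-42434 - 673)*(114 - 46391) = -43107*(-46277) = 1994862639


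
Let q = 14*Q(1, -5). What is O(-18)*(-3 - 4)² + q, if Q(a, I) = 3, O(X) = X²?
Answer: 15918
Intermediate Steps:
q = 42 (q = 14*3 = 42)
O(-18)*(-3 - 4)² + q = (-18)²*(-3 - 4)² + 42 = 324*(-7)² + 42 = 324*49 + 42 = 15876 + 42 = 15918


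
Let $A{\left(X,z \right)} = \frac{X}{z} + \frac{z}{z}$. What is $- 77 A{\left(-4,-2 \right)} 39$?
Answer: $-9009$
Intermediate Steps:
$A{\left(X,z \right)} = 1 + \frac{X}{z}$ ($A{\left(X,z \right)} = \frac{X}{z} + 1 = 1 + \frac{X}{z}$)
$- 77 A{\left(-4,-2 \right)} 39 = - 77 \frac{-4 - 2}{-2} \cdot 39 = - 77 \left(\left(- \frac{1}{2}\right) \left(-6\right)\right) 39 = \left(-77\right) 3 \cdot 39 = \left(-231\right) 39 = -9009$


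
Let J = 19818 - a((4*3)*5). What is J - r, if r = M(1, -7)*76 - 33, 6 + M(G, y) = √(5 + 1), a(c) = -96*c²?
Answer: 365907 - 76*√6 ≈ 3.6572e+5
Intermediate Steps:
M(G, y) = -6 + √6 (M(G, y) = -6 + √(5 + 1) = -6 + √6)
r = -489 + 76*√6 (r = (-6 + √6)*76 - 33 = (-456 + 76*√6) - 33 = -489 + 76*√6 ≈ -302.84)
J = 365418 (J = 19818 - (-96)*((4*3)*5)² = 19818 - (-96)*(12*5)² = 19818 - (-96)*60² = 19818 - (-96)*3600 = 19818 - 1*(-345600) = 19818 + 345600 = 365418)
J - r = 365418 - (-489 + 76*√6) = 365418 + (489 - 76*√6) = 365907 - 76*√6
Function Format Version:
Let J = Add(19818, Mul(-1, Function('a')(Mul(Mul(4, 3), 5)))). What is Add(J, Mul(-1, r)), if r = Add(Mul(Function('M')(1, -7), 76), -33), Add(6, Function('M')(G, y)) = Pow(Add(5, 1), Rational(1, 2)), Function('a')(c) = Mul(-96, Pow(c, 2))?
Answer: Add(365907, Mul(-76, Pow(6, Rational(1, 2)))) ≈ 3.6572e+5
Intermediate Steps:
Function('M')(G, y) = Add(-6, Pow(6, Rational(1, 2))) (Function('M')(G, y) = Add(-6, Pow(Add(5, 1), Rational(1, 2))) = Add(-6, Pow(6, Rational(1, 2))))
r = Add(-489, Mul(76, Pow(6, Rational(1, 2)))) (r = Add(Mul(Add(-6, Pow(6, Rational(1, 2))), 76), -33) = Add(Add(-456, Mul(76, Pow(6, Rational(1, 2)))), -33) = Add(-489, Mul(76, Pow(6, Rational(1, 2)))) ≈ -302.84)
J = 365418 (J = Add(19818, Mul(-1, Mul(-96, Pow(Mul(Mul(4, 3), 5), 2)))) = Add(19818, Mul(-1, Mul(-96, Pow(Mul(12, 5), 2)))) = Add(19818, Mul(-1, Mul(-96, Pow(60, 2)))) = Add(19818, Mul(-1, Mul(-96, 3600))) = Add(19818, Mul(-1, -345600)) = Add(19818, 345600) = 365418)
Add(J, Mul(-1, r)) = Add(365418, Mul(-1, Add(-489, Mul(76, Pow(6, Rational(1, 2)))))) = Add(365418, Add(489, Mul(-76, Pow(6, Rational(1, 2))))) = Add(365907, Mul(-76, Pow(6, Rational(1, 2))))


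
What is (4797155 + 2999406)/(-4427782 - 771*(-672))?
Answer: -7796561/3909670 ≈ -1.9942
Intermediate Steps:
(4797155 + 2999406)/(-4427782 - 771*(-672)) = 7796561/(-4427782 + 518112) = 7796561/(-3909670) = 7796561*(-1/3909670) = -7796561/3909670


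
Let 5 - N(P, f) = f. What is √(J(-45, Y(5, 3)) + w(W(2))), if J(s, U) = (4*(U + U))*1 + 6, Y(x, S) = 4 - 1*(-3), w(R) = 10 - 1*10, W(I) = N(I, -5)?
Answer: √62 ≈ 7.8740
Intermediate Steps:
N(P, f) = 5 - f
W(I) = 10 (W(I) = 5 - 1*(-5) = 5 + 5 = 10)
w(R) = 0 (w(R) = 10 - 10 = 0)
Y(x, S) = 7 (Y(x, S) = 4 + 3 = 7)
J(s, U) = 6 + 8*U (J(s, U) = (4*(2*U))*1 + 6 = (8*U)*1 + 6 = 8*U + 6 = 6 + 8*U)
√(J(-45, Y(5, 3)) + w(W(2))) = √((6 + 8*7) + 0) = √((6 + 56) + 0) = √(62 + 0) = √62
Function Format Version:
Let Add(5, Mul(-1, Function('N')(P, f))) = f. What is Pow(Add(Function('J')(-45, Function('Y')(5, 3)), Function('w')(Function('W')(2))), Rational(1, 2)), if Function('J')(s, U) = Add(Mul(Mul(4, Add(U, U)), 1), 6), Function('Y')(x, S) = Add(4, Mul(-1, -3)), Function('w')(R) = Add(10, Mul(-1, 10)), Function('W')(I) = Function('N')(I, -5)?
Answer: Pow(62, Rational(1, 2)) ≈ 7.8740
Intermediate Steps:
Function('N')(P, f) = Add(5, Mul(-1, f))
Function('W')(I) = 10 (Function('W')(I) = Add(5, Mul(-1, -5)) = Add(5, 5) = 10)
Function('w')(R) = 0 (Function('w')(R) = Add(10, -10) = 0)
Function('Y')(x, S) = 7 (Function('Y')(x, S) = Add(4, 3) = 7)
Function('J')(s, U) = Add(6, Mul(8, U)) (Function('J')(s, U) = Add(Mul(Mul(4, Mul(2, U)), 1), 6) = Add(Mul(Mul(8, U), 1), 6) = Add(Mul(8, U), 6) = Add(6, Mul(8, U)))
Pow(Add(Function('J')(-45, Function('Y')(5, 3)), Function('w')(Function('W')(2))), Rational(1, 2)) = Pow(Add(Add(6, Mul(8, 7)), 0), Rational(1, 2)) = Pow(Add(Add(6, 56), 0), Rational(1, 2)) = Pow(Add(62, 0), Rational(1, 2)) = Pow(62, Rational(1, 2))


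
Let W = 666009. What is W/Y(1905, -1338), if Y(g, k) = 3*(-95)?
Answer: -222003/95 ≈ -2336.9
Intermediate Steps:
Y(g, k) = -285
W/Y(1905, -1338) = 666009/(-285) = 666009*(-1/285) = -222003/95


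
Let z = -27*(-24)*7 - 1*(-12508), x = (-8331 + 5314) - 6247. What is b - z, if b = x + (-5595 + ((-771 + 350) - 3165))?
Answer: -35489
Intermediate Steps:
x = -9264 (x = -3017 - 6247 = -9264)
b = -18445 (b = -9264 + (-5595 + ((-771 + 350) - 3165)) = -9264 + (-5595 + (-421 - 3165)) = -9264 + (-5595 - 3586) = -9264 - 9181 = -18445)
z = 17044 (z = 648*7 + 12508 = 4536 + 12508 = 17044)
b - z = -18445 - 1*17044 = -18445 - 17044 = -35489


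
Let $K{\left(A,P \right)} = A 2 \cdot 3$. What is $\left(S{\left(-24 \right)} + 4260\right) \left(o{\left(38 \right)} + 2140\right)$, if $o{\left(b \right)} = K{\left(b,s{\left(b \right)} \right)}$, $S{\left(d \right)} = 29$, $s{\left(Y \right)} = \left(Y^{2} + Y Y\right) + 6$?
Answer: $10156352$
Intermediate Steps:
$s{\left(Y \right)} = 6 + 2 Y^{2}$ ($s{\left(Y \right)} = \left(Y^{2} + Y^{2}\right) + 6 = 2 Y^{2} + 6 = 6 + 2 Y^{2}$)
$K{\left(A,P \right)} = 6 A$ ($K{\left(A,P \right)} = 2 A 3 = 6 A$)
$o{\left(b \right)} = 6 b$
$\left(S{\left(-24 \right)} + 4260\right) \left(o{\left(38 \right)} + 2140\right) = \left(29 + 4260\right) \left(6 \cdot 38 + 2140\right) = 4289 \left(228 + 2140\right) = 4289 \cdot 2368 = 10156352$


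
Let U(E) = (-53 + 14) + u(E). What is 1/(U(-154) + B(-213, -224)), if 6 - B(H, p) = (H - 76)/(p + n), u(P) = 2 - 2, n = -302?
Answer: -526/17647 ≈ -0.029807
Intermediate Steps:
u(P) = 0
U(E) = -39 (U(E) = (-53 + 14) + 0 = -39 + 0 = -39)
B(H, p) = 6 - (-76 + H)/(-302 + p) (B(H, p) = 6 - (H - 76)/(p - 302) = 6 - (-76 + H)/(-302 + p))
1/(U(-154) + B(-213, -224)) = 1/(-39 + (-1736 - 1*(-213) + 6*(-224))/(-302 - 224)) = 1/(-39 + (-1736 + 213 - 1344)/(-526)) = 1/(-39 - 1/526*(-2867)) = 1/(-39 + 2867/526) = 1/(-17647/526) = -526/17647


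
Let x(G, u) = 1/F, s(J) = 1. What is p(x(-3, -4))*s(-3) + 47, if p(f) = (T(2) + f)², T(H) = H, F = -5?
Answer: 1256/25 ≈ 50.240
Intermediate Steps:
x(G, u) = -⅕ (x(G, u) = 1/(-5) = -⅕)
p(f) = (2 + f)²
p(x(-3, -4))*s(-3) + 47 = (2 - ⅕)²*1 + 47 = (9/5)²*1 + 47 = (81/25)*1 + 47 = 81/25 + 47 = 1256/25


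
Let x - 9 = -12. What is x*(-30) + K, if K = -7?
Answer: 83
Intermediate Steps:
x = -3 (x = 9 - 12 = -3)
x*(-30) + K = -3*(-30) - 7 = 90 - 7 = 83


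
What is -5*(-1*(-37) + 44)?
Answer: -405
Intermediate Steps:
-5*(-1*(-37) + 44) = -5*(37 + 44) = -5*81 = -405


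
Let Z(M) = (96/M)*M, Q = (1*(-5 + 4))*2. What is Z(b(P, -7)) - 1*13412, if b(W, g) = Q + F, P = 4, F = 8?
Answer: -13316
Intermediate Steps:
Q = -2 (Q = (1*(-1))*2 = -1*2 = -2)
b(W, g) = 6 (b(W, g) = -2 + 8 = 6)
Z(M) = 96
Z(b(P, -7)) - 1*13412 = 96 - 1*13412 = 96 - 13412 = -13316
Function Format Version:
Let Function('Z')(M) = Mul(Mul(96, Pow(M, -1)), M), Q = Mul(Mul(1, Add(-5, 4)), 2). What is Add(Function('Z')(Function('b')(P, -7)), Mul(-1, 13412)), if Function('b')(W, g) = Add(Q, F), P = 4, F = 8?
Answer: -13316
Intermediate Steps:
Q = -2 (Q = Mul(Mul(1, -1), 2) = Mul(-1, 2) = -2)
Function('b')(W, g) = 6 (Function('b')(W, g) = Add(-2, 8) = 6)
Function('Z')(M) = 96
Add(Function('Z')(Function('b')(P, -7)), Mul(-1, 13412)) = Add(96, Mul(-1, 13412)) = Add(96, -13412) = -13316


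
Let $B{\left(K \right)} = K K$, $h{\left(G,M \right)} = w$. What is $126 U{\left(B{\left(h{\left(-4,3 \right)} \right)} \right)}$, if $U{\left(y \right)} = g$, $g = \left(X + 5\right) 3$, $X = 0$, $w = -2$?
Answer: $1890$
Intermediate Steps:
$h{\left(G,M \right)} = -2$
$B{\left(K \right)} = K^{2}$
$g = 15$ ($g = \left(0 + 5\right) 3 = 5 \cdot 3 = 15$)
$U{\left(y \right)} = 15$
$126 U{\left(B{\left(h{\left(-4,3 \right)} \right)} \right)} = 126 \cdot 15 = 1890$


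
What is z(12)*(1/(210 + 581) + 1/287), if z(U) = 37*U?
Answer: 9768/4633 ≈ 2.1084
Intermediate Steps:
z(12)*(1/(210 + 581) + 1/287) = (37*12)*(1/(210 + 581) + 1/287) = 444*(1/791 + 1/287) = 444*(22/4633) = 9768/4633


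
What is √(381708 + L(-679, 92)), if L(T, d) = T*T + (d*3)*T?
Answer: √655345 ≈ 809.53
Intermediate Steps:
L(T, d) = T² + 3*T*d (L(T, d) = T² + (3*d)*T = T² + 3*T*d)
√(381708 + L(-679, 92)) = √(381708 - 679*(-679 + 3*92)) = √(381708 - 679*(-679 + 276)) = √(381708 - 679*(-403)) = √(381708 + 273637) = √655345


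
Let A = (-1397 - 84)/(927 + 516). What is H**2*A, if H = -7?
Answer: -72569/1443 ≈ -50.290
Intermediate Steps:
A = -1481/1443 ≈ -1.0263
H**2*A = (-7)**2*(-1481/1443) = 49*(-1481/1443) = -72569/1443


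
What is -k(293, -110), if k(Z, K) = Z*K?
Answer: 32230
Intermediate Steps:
k(Z, K) = K*Z
-k(293, -110) = -(-110)*293 = -1*(-32230) = 32230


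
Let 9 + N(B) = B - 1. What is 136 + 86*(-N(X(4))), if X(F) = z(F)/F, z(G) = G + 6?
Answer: 781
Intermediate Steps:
z(G) = 6 + G
X(F) = (6 + F)/F
N(B) = -10 + B (N(B) = -9 + (B - 1) = -9 + (-1 + B) = -10 + B)
136 + 86*(-N(X(4))) = 136 + 86*(-(-10 + (6 + 4)/4)) = 136 + 86*(-(-10 + (1/4)*10)) = 136 + 86*(-(-10 + 5/2)) = 136 + 86*(-1*(-15/2)) = 136 + 86*(15/2) = 136 + 645 = 781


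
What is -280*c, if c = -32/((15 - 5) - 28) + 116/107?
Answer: -771680/963 ≈ -801.33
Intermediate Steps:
c = 2756/963 (c = -32/(10 - 28) + 116*(1/107) = -32/(-18) + 116/107 = -32*(-1/18) + 116/107 = 16/9 + 116/107 = 2756/963 ≈ 2.8619)
-280*c = -280*2756/963 = -771680/963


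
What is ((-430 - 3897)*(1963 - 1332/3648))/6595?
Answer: -2581665607/2004880 ≈ -1287.7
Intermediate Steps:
((-430 - 3897)*(1963 - 1332/3648))/6595 = -4327*(1963 - 1332*1/3648)*(1/6595) = -4327*(1963 - 111/304)*(1/6595) = -4327*596641/304*(1/6595) = -2581665607/304*1/6595 = -2581665607/2004880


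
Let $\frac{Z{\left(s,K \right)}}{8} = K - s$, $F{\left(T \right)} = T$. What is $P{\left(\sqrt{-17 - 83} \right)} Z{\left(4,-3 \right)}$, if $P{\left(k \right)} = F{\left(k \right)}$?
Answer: $- 560 i \approx - 560.0 i$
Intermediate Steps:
$Z{\left(s,K \right)} = - 8 s + 8 K$ ($Z{\left(s,K \right)} = 8 \left(K - s\right) = - 8 s + 8 K$)
$P{\left(k \right)} = k$
$P{\left(\sqrt{-17 - 83} \right)} Z{\left(4,-3 \right)} = \sqrt{-17 - 83} \left(\left(-8\right) 4 + 8 \left(-3\right)\right) = \sqrt{-100} \left(-32 - 24\right) = 10 i \left(-56\right) = - 560 i$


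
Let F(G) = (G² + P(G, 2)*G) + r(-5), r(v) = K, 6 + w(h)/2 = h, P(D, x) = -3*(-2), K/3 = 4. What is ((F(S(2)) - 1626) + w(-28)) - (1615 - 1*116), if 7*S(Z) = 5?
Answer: -155634/49 ≈ -3176.2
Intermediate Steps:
K = 12 (K = 3*4 = 12)
S(Z) = 5/7 (S(Z) = (⅐)*5 = 5/7)
P(D, x) = 6
w(h) = -12 + 2*h
r(v) = 12
F(G) = 12 + G² + 6*G (F(G) = (G² + 6*G) + 12 = 12 + G² + 6*G)
((F(S(2)) - 1626) + w(-28)) - (1615 - 1*116) = (((12 + (5/7)² + 6*(5/7)) - 1626) + (-12 + 2*(-28))) - (1615 - 1*116) = (((12 + 25/49 + 30/7) - 1626) + (-12 - 56)) - (1615 - 116) = ((823/49 - 1626) - 68) - 1*1499 = (-78851/49 - 68) - 1499 = -82183/49 - 1499 = -155634/49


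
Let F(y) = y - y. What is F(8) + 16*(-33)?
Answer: -528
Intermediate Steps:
F(y) = 0
F(8) + 16*(-33) = 0 + 16*(-33) = 0 - 528 = -528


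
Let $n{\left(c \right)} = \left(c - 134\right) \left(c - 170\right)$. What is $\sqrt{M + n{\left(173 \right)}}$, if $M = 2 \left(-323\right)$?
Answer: $23 i \approx 23.0 i$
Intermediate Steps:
$n{\left(c \right)} = \left(-170 + c\right) \left(-134 + c\right)$ ($n{\left(c \right)} = \left(-134 + c\right) \left(-170 + c\right) = \left(-170 + c\right) \left(-134 + c\right)$)
$M = -646$
$\sqrt{M + n{\left(173 \right)}} = \sqrt{-646 + \left(22780 + 173^{2} - 52592\right)} = \sqrt{-646 + \left(22780 + 29929 - 52592\right)} = \sqrt{-646 + 117} = \sqrt{-529} = 23 i$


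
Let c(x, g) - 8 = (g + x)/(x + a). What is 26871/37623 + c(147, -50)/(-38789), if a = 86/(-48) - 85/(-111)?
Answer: 45021926839049/63056450551625 ≈ 0.71399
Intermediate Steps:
a = -911/888 (a = 86*(-1/48) - 85*(-1/111) = -43/24 + 85/111 = -911/888 ≈ -1.0259)
c(x, g) = 8 + (g + x)/(-911/888 + x) (c(x, g) = 8 + (g + x)/(x - 911/888) = 8 + (g + x)/(-911/888 + x))
26871/37623 + c(147, -50)/(-38789) = 26871/37623 + (8*(-911 + 111*(-50) + 999*147)/(-911 + 888*147))/(-38789) = 26871*(1/37623) + (8*(-911 - 5550 + 146853)/(-911 + 130536))*(-1/38789) = 8957/12541 + (8*140392/129625)*(-1/38789) = 8957/12541 + (8*(1/129625)*140392)*(-1/38789) = 8957/12541 + (1123136/129625)*(-1/38789) = 8957/12541 - 1123136/5028024125 = 45021926839049/63056450551625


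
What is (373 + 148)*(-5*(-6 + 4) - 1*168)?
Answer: -82318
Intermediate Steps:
(373 + 148)*(-5*(-6 + 4) - 1*168) = 521*(-5*(-2) - 168) = 521*(10 - 168) = 521*(-158) = -82318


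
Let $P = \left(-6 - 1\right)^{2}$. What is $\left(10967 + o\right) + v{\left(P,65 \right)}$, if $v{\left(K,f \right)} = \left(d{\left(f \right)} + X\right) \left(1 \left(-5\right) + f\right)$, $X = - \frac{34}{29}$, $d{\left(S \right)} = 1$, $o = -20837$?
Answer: $- \frac{286530}{29} \approx -9880.3$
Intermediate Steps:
$X = - \frac{34}{29}$ ($X = \left(-34\right) \frac{1}{29} = - \frac{34}{29} \approx -1.1724$)
$P = 49$ ($P = \left(-7\right)^{2} = 49$)
$v{\left(K,f \right)} = \frac{25}{29} - \frac{5 f}{29}$ ($v{\left(K,f \right)} = \left(1 - \frac{34}{29}\right) \left(1 \left(-5\right) + f\right) = - \frac{5 \left(-5 + f\right)}{29} = \frac{25}{29} - \frac{5 f}{29}$)
$\left(10967 + o\right) + v{\left(P,65 \right)} = \left(10967 - 20837\right) + \left(\frac{25}{29} - \frac{325}{29}\right) = -9870 + \left(\frac{25}{29} - \frac{325}{29}\right) = -9870 - \frac{300}{29} = - \frac{286530}{29}$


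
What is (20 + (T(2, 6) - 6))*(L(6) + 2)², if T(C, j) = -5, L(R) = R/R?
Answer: 81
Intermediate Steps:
L(R) = 1
(20 + (T(2, 6) - 6))*(L(6) + 2)² = (20 + (-5 - 6))*(1 + 2)² = (20 - 11)*3² = 9*9 = 81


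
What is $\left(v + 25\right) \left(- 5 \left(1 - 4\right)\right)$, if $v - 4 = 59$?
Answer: $1320$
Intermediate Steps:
$v = 63$ ($v = 4 + 59 = 63$)
$\left(v + 25\right) \left(- 5 \left(1 - 4\right)\right) = \left(63 + 25\right) \left(- 5 \left(1 - 4\right)\right) = 88 \left(\left(-5\right) \left(-3\right)\right) = 88 \cdot 15 = 1320$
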